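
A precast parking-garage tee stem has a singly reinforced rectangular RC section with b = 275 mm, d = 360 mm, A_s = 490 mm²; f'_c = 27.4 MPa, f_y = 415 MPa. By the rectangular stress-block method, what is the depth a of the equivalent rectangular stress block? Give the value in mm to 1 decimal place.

T = A_s f_y = 490 × 415 = 203350 N = 203.35 kN.
Setting C = 0.85 f'_c a b equal to T: a = 203350/(0.85 × 27.4 × 275) = 31.7 mm.

a ≈ 31.7 mm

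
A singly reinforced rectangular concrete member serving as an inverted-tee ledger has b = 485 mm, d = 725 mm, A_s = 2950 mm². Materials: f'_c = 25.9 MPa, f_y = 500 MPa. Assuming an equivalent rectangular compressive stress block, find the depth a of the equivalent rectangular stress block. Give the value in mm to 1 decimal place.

a ≈ 138.1 mm

T = A_s f_y = 2950 × 500 = 1475000 N = 1475 kN.
Setting C = 0.85 f'_c a b equal to T: a = 1475000/(0.85 × 25.9 × 485) = 138.1 mm.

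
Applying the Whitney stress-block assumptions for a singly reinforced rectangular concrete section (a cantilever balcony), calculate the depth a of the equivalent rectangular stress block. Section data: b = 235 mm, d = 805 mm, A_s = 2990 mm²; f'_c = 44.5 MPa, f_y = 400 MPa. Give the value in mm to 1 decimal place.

a ≈ 134.6 mm

T = A_s f_y = 2990 × 400 = 1196000 N = 1196 kN.
Setting C = 0.85 f'_c a b equal to T: a = 1196000/(0.85 × 44.5 × 235) = 134.6 mm.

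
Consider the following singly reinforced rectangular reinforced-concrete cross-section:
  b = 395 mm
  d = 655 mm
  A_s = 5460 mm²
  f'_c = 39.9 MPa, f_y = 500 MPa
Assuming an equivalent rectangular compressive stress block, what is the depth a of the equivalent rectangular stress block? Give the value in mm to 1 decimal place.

T = A_s f_y = 5460 × 500 = 2730000 N = 2730 kN.
Setting C = 0.85 f'_c a b equal to T: a = 2730000/(0.85 × 39.9 × 395) = 203.8 mm.

a ≈ 203.8 mm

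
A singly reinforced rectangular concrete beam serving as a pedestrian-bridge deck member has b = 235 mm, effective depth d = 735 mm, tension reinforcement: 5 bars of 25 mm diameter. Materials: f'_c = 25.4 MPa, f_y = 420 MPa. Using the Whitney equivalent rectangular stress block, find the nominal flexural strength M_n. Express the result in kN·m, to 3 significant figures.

M_n ≈ 653 kN·m

A_s = 5 × 491 = 2455 mm².
T = A_s f_y = 2455 × 420 = 1031100 N = 1031.1 kN.
From C = T: a = T/(0.85 f'_c b) = 1031100/(0.85 × 25.4 × 235) = 203.23 mm.
M_n = T(d − a/2) = 1031.1 kN × (735 − 101.615) mm = 653.08 kN·m.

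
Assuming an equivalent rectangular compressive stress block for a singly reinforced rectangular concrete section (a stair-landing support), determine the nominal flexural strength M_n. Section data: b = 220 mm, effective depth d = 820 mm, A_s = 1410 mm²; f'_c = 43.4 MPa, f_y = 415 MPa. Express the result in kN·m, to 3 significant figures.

M_n ≈ 459 kN·m

T = A_s f_y = 1410 × 415 = 585150 N = 585.15 kN.
From C = T: a = T/(0.85 f'_c b) = 585150/(0.85 × 43.4 × 220) = 72.10 mm.
M_n = T(d − a/2) = 585.15 kN × (820 − 36.05) mm = 458.73 kN·m.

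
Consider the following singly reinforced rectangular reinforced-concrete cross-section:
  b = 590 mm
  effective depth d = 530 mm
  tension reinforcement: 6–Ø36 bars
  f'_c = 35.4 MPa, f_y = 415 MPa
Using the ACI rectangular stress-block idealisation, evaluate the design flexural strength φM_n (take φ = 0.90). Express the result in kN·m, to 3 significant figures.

φM_n ≈ 1050 kN·m

A_s = 6 × 1018 = 6108 mm².
T = A_s f_y = 6108 × 415 = 2534820 N = 2534.82 kN.
From C = T: a = T/(0.85 f'_c b) = 2534820/(0.85 × 35.4 × 590) = 142.78 mm.
M_n = T(d − a/2) = 2534.82 kN × (530 − 71.39) mm = 1162.49 kN·m.
φM_n = 0.90 × 1162.49 = 1046.24 kN·m.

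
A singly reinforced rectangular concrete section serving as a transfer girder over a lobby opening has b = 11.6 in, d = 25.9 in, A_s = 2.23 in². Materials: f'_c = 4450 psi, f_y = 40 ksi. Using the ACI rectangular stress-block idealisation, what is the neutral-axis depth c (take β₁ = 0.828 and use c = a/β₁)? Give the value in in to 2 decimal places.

T = A_s f_y = 2.23 × 40 = 89.2 kips.
a = T/(0.85 f'_c b) = 89.2/(0.85 × 4.45 × 11.6) = 2.0330 in.
With β₁ = 0.828, c = a/β₁ = 2.0330/0.828 = 2.46 in.

c ≈ 2.46 in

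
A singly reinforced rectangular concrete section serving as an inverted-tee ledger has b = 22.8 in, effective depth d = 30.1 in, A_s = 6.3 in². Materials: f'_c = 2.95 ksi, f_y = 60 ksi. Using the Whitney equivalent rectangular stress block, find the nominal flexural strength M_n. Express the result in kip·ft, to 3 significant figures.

M_n ≈ 844 kip·ft

T = A_s f_y = 6.3 × 60 = 378 kips.
a = T/(0.85 f'_c b) = 378/(0.85 × 2.95 × 22.8) = 6.612 in.
M_n = T(d − a/2) = 378 × (30.1 − 3.306) = 10128.1 kip·in = 10128.1/12 = 844.01 kip·ft.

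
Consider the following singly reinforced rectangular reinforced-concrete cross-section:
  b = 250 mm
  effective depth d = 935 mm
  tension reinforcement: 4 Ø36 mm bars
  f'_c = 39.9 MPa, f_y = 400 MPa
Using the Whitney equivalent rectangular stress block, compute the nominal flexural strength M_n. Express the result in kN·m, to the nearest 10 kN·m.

A_s = 4 × 1018 = 4072 mm².
T = A_s f_y = 4072 × 400 = 1628800 N = 1628.8 kN.
From C = T: a = T/(0.85 f'_c b) = 1628800/(0.85 × 39.9 × 250) = 192.10 mm.
M_n = T(d − a/2) = 1628.8 kN × (935 − 96.05) mm = 1366.48 kN·m.

M_n ≈ 1370 kN·m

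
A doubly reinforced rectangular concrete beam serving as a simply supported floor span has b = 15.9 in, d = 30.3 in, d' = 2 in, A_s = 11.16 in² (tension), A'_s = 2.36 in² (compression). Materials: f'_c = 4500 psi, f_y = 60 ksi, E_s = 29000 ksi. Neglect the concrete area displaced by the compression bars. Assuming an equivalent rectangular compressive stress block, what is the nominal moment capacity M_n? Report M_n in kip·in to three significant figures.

Assume both steels yield.
a = (A_s − A'_s) f_y/(0.85 f'_c b) = (11.16 − 2.36) × 60/(0.85 × 4.5 × 15.9) = 8.682 in.
c = a/β₁ = 8.682/0.825 = 10.524 in; ε'_s = 0.003(c − d')/c = 0.0024 ≥ ε_y = 0.0021, so the compression steel yields.
M_n = (A_s − A'_s) f_y (d − a/2) + A'_s f_y (d − d') = 528 × (30.3 − 4.341) + 141.6 × (30.3 − 2) = 13706.4 + 4007.3 = 17713.7 kip·in.

M_n ≈ 17700 kip·in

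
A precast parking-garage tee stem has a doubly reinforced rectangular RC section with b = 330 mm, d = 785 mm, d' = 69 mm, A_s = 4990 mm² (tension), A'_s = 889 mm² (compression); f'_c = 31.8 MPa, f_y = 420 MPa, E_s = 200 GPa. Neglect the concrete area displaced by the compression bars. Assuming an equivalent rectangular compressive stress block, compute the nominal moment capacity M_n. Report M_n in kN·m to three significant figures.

Assume both tension and compression steel yield.
Net tension couple steel: A_s − A'_s = 4101 mm².
a = (A_s − A'_s) f_y / (0.85 f'_c b) = 1722420/(0.85 × 31.8 × 330) = 193.10 mm.
c = a/β₁ = 193.10/0.823 = 234.63 mm; ε'_s = 0.003(c − d')/c = 0.0021 ≥ f_y/E_s = 0.0021, so compression steel does yield.
M_n = (A_s − A'_s) f_y (d − a/2) + A'_s f_y (d − d') = [1722420 × (785 − 96.55) + 373380 × (785 − 69)] × 10⁻⁶ = 1185.80 + 267.34 = 1453.14 kN·m.

M_n ≈ 1450 kN·m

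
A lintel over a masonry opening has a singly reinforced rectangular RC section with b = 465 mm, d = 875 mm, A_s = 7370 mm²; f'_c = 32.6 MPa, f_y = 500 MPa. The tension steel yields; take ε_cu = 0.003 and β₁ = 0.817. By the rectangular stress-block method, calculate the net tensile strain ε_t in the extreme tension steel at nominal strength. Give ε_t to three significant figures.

ε_t ≈ 0.00450

a = A_s f_y/(0.85 f'_c b) = 285.99 mm.
β₁ = 0.817, so c = a/β₁ = 285.99/0.817 = 350.05 mm.
From the linear strain diagram with ε_cu = 0.003: ε_t = 0.003 (d − c)/c = 0.003 × (875 − 350.05)/350.05 = 0.00450.
ε_t is between 0.004 and 0.005 — transition zone.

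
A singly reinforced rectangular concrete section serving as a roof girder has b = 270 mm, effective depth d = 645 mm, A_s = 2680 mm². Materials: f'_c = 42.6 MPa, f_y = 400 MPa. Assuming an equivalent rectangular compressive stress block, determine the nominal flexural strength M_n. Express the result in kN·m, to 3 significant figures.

M_n ≈ 633 kN·m

T = A_s f_y = 2680 × 400 = 1072000 N = 1072 kN.
From C = T: a = T/(0.85 f'_c b) = 1072000/(0.85 × 42.6 × 270) = 109.65 mm.
M_n = T(d − a/2) = 1072 kN × (645 − 54.825) mm = 632.67 kN·m.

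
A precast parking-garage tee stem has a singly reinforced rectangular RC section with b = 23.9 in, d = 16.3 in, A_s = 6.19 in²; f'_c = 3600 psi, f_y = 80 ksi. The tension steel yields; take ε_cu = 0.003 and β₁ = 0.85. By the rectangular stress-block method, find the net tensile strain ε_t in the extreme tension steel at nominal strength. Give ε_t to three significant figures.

a = A_s f_y/(0.85 f'_c b) = 6.771 in.
β₁ = 0.85, so c = a/β₁ = 6.771/0.85 = 7.966 in.
From the linear strain diagram with ε_cu = 0.003: ε_t = 0.003 (d − c)/c = 0.003 × (16.3 − 7.966)/7.966 = 0.00314.
ε_t < 0.004 — the section is over-reinforced for flexure under ACI limits.

ε_t ≈ 0.00314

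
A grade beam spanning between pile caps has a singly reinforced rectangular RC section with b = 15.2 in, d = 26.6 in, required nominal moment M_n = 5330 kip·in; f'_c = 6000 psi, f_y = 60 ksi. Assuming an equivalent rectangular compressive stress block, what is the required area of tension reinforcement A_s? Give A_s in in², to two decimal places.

From M_n = 0.85 f'_c a b (d − a/2):
a = d − √(d² − 2M_n/(0.85 f'_c b)) = 26.6 − √(26.6² − 2 × 5330/(0.85 × 6 × 15.2)) = 2.724 in.
A_s = 0.85 f'_c a b / f_y = 0.85 × 6 × 2.724 × 15.2 / 60 = 3.519 in².

A_s ≈ 3.52 in²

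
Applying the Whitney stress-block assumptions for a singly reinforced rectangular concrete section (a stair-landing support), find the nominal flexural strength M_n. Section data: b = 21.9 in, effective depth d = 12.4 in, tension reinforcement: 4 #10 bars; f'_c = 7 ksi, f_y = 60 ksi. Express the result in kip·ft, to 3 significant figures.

A_s = 4 × 1.27 = 5.08 in².
T = A_s f_y = 5.08 × 60 = 304.8 kips.
a = T/(0.85 f'_c b) = 304.8/(0.85 × 7 × 21.9) = 2.339 in.
M_n = T(d − a/2) = 304.8 × (12.4 − 1.1695) = 3423.1 kip·in = 3423.1/12 = 285.26 kip·ft.

M_n ≈ 285 kip·ft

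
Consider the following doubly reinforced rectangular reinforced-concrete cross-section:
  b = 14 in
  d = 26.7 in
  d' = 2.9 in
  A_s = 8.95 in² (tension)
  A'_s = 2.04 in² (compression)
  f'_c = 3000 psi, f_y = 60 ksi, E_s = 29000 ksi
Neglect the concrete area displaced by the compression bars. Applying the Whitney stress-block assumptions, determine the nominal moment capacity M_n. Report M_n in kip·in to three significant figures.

M_n ≈ 11600 kip·in

Assume both steels yield.
a = (A_s − A'_s) f_y/(0.85 f'_c b) = (8.95 − 2.04) × 60/(0.85 × 3 × 14) = 11.613 in.
c = a/β₁ = 11.613/0.85 = 13.662 in; ε'_s = 0.003(c − d')/c = 0.0024 ≥ ε_y = 0.0021, so the compression steel yields.
M_n = (A_s − A'_s) f_y (d − a/2) + A'_s f_y (d − d') = 414.6 × (26.7 − 5.8065) + 122.4 × (26.7 − 2.9) = 8662.4 + 2913.1 = 11575.5 kip·in.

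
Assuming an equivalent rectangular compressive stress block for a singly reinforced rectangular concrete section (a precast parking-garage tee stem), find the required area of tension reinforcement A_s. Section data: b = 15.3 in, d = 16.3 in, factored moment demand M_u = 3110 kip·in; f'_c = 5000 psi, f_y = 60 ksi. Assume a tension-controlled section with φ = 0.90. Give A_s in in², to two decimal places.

A_s ≈ 3.98 in²

M_n = M_u/φ = 3110/0.90 = 3455.56 kip·in.
From M_n = 0.85 f'_c a b (d − a/2):
a = d − √(d² − 2M_n/(0.85 f'_c b)) = 16.3 − √(16.3² − 2 × 3455.56/(0.85 × 5 × 15.3)) = 3.674 in.
A_s = 0.85 f'_c a b / f_y = 0.85 × 5 × 3.674 × 15.3 / 60 = 3.982 in².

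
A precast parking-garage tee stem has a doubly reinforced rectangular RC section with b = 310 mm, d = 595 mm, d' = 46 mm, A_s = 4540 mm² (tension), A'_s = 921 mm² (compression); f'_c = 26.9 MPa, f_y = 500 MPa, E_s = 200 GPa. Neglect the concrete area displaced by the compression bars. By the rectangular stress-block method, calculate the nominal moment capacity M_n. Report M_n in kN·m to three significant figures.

Assume both tension and compression steel yield.
Net tension couple steel: A_s − A'_s = 3619 mm².
a = (A_s − A'_s) f_y / (0.85 f'_c b) = 1809500/(0.85 × 26.9 × 310) = 255.29 mm.
c = a/β₁ = 255.29/0.85 = 300.34 mm; ε'_s = 0.003(c − d')/c = 0.0025 ≥ f_y/E_s = 0.0025, so compression steel does yield.
M_n = (A_s − A'_s) f_y (d − a/2) + A'_s f_y (d − d') = [1809500 × (595 − 127.645) + 460500 × (595 − 46)] × 10⁻⁶ = 845.68 + 252.81 = 1098.49 kN·m.

M_n ≈ 1100 kN·m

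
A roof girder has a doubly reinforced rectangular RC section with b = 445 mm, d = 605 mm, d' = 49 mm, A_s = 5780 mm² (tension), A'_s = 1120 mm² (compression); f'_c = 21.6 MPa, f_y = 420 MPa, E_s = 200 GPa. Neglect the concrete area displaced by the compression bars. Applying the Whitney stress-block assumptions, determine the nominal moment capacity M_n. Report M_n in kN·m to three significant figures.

Assume both tension and compression steel yield.
Net tension couple steel: A_s − A'_s = 4660 mm².
a = (A_s − A'_s) f_y / (0.85 f'_c b) = 1957200/(0.85 × 21.6 × 445) = 239.55 mm.
c = a/β₁ = 239.55/0.85 = 281.82 mm; ε'_s = 0.003(c − d')/c = 0.0025 ≥ f_y/E_s = 0.0021, so compression steel does yield.
M_n = (A_s − A'_s) f_y (d − a/2) + A'_s f_y (d − d') = [1957200 × (605 − 119.775) + 470400 × (605 − 49)] × 10⁻⁶ = 949.68 + 261.54 = 1211.22 kN·m.

M_n ≈ 1210 kN·m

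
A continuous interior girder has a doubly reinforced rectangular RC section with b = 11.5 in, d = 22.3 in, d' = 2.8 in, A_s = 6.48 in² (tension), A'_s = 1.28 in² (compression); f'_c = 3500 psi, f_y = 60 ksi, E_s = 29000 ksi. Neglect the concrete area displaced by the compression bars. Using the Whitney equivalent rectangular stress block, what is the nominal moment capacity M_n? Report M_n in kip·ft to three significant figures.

Assume both steels yield.
a = (A_s − A'_s) f_y/(0.85 f'_c b) = (6.48 − 1.28) × 60/(0.85 × 3.5 × 11.5) = 9.119 in.
c = a/β₁ = 9.119/0.85 = 10.728 in; ε'_s = 0.003(c − d')/c = 0.0022 ≥ ε_y = 0.0021, so the compression steel yields.
M_n = (A_s − A'_s) f_y (d − a/2) + A'_s f_y (d − d') = 312 × (22.3 − 4.5595) + 76.8 × (22.3 − 2.8) = 5535.0 + 1497.6 = 7032.6 kip·in = 7032.6/12 = 586.05 kip·ft.

M_n ≈ 586 kip·ft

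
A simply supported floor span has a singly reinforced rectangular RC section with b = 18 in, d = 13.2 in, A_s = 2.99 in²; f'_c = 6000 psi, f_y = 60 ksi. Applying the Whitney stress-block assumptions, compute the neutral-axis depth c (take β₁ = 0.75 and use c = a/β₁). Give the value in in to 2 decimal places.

c ≈ 2.61 in

T = A_s f_y = 2.99 × 60 = 179.4 kips.
a = T/(0.85 f'_c b) = 179.4/(0.85 × 6 × 18) = 1.9542 in.
With β₁ = 0.75, c = a/β₁ = 1.9542/0.75 = 2.61 in.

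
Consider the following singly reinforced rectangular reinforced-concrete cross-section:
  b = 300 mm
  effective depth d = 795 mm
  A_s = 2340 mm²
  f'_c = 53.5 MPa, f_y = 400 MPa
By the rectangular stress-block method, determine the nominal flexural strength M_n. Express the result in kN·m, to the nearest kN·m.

T = A_s f_y = 2340 × 400 = 936000 N = 936 kN.
From C = T: a = T/(0.85 f'_c b) = 936000/(0.85 × 53.5 × 300) = 68.61 mm.
M_n = T(d − a/2) = 936 kN × (795 − 34.305) mm = 712.01 kN·m.

M_n ≈ 712 kN·m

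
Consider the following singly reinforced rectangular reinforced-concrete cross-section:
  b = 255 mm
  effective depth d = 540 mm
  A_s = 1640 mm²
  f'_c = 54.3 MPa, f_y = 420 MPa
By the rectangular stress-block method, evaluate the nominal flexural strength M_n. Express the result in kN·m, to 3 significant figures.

M_n ≈ 352 kN·m

T = A_s f_y = 1640 × 420 = 688800 N = 688.8 kN.
From C = T: a = T/(0.85 f'_c b) = 688800/(0.85 × 54.3 × 255) = 58.52 mm.
M_n = T(d − a/2) = 688.8 kN × (540 − 29.26) mm = 351.80 kN·m.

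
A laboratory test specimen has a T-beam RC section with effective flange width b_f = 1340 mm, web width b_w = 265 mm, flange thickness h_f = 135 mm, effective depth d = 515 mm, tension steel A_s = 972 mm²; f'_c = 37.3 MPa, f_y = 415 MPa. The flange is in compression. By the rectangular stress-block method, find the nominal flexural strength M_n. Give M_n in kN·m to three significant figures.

Tension: T = A_s f_y = 972 × 415 = 403380 N.
Try a within the flange: a = T/(0.85 f'_c b_f) = 403380/(0.85 × 37.3 × 1340) = 9.49 mm.
Since a = 9.49 ≤ h_f = 135 mm, the stress block lies entirely in the flange; analyse as a rectangular beam of width b_f.
M_n = T(d − a/2) = 403380 × (515 − 4.745) = 205.83 × 10⁶ N·mm.
M_n = 205.83 kN·m.

M_n ≈ 206 kN·m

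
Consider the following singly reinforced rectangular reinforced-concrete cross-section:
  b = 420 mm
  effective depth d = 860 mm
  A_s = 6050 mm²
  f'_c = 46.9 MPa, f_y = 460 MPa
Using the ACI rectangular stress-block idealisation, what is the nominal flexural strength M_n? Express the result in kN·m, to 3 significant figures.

T = A_s f_y = 6050 × 460 = 2783000 N = 2783 kN.
From C = T: a = T/(0.85 f'_c b) = 2783000/(0.85 × 46.9 × 420) = 166.22 mm.
M_n = T(d − a/2) = 2783 kN × (860 − 83.11) mm = 2162.08 kN·m.

M_n ≈ 2160 kN·m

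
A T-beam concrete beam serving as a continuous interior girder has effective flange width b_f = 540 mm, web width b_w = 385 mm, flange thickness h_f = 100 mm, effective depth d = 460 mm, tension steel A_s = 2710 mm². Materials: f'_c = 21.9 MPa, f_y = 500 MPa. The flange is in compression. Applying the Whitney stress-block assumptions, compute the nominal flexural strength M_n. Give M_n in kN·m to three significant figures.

Tension: T = A_s f_y = 2710 × 500 = 1355000 N.
Try a within the flange: a = T/(0.85 f'_c b_f) = 1355000/(0.85 × 21.9 × 540) = 134.80 mm.
a = 134.80 > h_f = 100 mm: the block extends into the web. Split into flange-overhang and web parts.
C_f = 0.85 f'_c (b_f − b_w) h_f = 0.85 × 21.9 × (540 − 385) × 100 = 288533 N.
Remaining web compression depth: a_w = (T − C_f)/(0.85 f'_c b_w) = (1355000 − 288533)/(0.85 × 21.9 × 385) = 148.81 mm.
M_n = C_f(d − h_f/2) + (T − C_f)(d − a_w/2) = 288533 × (460 − 50) + 1066467 × (460 − 74.405) = 118.30 + 411.22 = 529.52 × 10⁶ N·mm.
M_n = 529.52 kN·m.

M_n ≈ 530 kN·m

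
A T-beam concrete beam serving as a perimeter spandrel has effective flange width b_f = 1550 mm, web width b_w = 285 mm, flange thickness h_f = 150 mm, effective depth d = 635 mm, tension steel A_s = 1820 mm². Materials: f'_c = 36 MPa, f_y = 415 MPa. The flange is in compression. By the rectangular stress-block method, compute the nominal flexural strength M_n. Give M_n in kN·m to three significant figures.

Tension: T = A_s f_y = 1820 × 415 = 755300 N.
Try a within the flange: a = T/(0.85 f'_c b_f) = 755300/(0.85 × 36 × 1550) = 15.92 mm.
Since a = 15.92 ≤ h_f = 150 mm, the stress block lies entirely in the flange; analyse as a rectangular beam of width b_f.
M_n = T(d − a/2) = 755300 × (635 − 7.96) = 473.60 × 10⁶ N·mm.
M_n = 473.60 kN·m.

M_n ≈ 474 kN·m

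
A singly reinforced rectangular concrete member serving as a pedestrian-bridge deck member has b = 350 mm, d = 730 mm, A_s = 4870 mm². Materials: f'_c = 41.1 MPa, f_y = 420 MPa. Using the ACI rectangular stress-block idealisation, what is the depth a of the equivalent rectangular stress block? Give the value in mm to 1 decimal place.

a ≈ 167.3 mm

T = A_s f_y = 4870 × 420 = 2045400 N = 2045.4 kN.
Setting C = 0.85 f'_c a b equal to T: a = 2045400/(0.85 × 41.1 × 350) = 167.3 mm.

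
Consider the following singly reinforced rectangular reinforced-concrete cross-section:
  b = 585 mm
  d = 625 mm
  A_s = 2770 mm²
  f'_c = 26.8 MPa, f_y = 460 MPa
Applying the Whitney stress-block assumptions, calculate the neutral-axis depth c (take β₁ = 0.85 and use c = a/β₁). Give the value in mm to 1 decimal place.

T = A_s f_y = 2770 × 460 = 1274200 N = 1274.2 kN.
Setting C = 0.85 f'_c a b equal to T: a = 1274200/(0.85 × 26.8 × 585) = 95.615 mm.
With β₁ = 0.85, c = a/β₁ = 95.615/0.85 = 112.5 mm.

c ≈ 112.5 mm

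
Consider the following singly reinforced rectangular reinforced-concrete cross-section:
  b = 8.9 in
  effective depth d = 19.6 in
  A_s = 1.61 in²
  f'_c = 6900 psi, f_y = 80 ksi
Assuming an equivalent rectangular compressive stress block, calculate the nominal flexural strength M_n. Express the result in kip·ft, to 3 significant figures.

T = A_s f_y = 1.61 × 80 = 128.8 kips.
a = T/(0.85 f'_c b) = 128.8/(0.85 × 6.9 × 8.9) = 2.468 in.
M_n = T(d − a/2) = 128.8 × (19.6 − 1.234) = 2365.5 kip·in = 2365.5/12 = 197.13 kip·ft.

M_n ≈ 197 kip·ft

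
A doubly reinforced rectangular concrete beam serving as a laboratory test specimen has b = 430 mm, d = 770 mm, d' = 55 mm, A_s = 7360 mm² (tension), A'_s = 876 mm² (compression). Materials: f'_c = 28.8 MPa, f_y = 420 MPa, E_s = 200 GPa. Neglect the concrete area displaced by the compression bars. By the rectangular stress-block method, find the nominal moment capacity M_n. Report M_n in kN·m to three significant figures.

M_n ≈ 2010 kN·m

Assume both tension and compression steel yield.
Net tension couple steel: A_s − A'_s = 6484 mm².
a = (A_s − A'_s) f_y / (0.85 f'_c b) = 2723280/(0.85 × 28.8 × 430) = 258.71 mm.
c = a/β₁ = 258.71/0.844 = 306.53 mm; ε'_s = 0.003(c − d')/c = 0.0025 ≥ f_y/E_s = 0.0021, so compression steel does yield.
M_n = (A_s − A'_s) f_y (d − a/2) + A'_s f_y (d − d') = [2723280 × (770 − 129.355) + 367920 × (770 − 55)] × 10⁻⁶ = 1744.66 + 263.06 = 2007.72 kN·m.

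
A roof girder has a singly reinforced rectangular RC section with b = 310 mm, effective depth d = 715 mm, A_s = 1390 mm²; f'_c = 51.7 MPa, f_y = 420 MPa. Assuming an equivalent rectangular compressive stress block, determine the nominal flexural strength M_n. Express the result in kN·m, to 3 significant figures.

M_n ≈ 405 kN·m

T = A_s f_y = 1390 × 420 = 583800 N = 583.8 kN.
From C = T: a = T/(0.85 f'_c b) = 583800/(0.85 × 51.7 × 310) = 42.85 mm.
M_n = T(d − a/2) = 583.8 kN × (715 − 21.425) mm = 404.91 kN·m.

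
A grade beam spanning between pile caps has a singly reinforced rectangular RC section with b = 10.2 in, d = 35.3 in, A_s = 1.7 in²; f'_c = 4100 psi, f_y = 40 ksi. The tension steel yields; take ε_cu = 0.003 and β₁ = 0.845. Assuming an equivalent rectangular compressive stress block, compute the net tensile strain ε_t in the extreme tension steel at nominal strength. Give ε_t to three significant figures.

ε_t ≈ 0.0438

a = A_s f_y/(0.85 f'_c b) = 1.913 in.
β₁ = 0.845, so c = a/β₁ = 1.913/0.845 = 2.264 in.
From the linear strain diagram with ε_cu = 0.003: ε_t = 0.003 (d − c)/c = 0.003 × (35.3 − 2.264)/2.264 = 0.0438.
Since ε_t ≥ 0.005, the section is tension-controlled.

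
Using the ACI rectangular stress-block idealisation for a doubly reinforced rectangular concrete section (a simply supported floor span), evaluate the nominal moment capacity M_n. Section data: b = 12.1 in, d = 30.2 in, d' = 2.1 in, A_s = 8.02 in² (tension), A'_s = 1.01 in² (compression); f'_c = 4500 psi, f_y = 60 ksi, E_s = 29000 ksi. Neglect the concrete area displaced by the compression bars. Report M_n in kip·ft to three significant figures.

Assume both steels yield.
a = (A_s − A'_s) f_y/(0.85 f'_c b) = (8.02 − 1.01) × 60/(0.85 × 4.5 × 12.1) = 9.088 in.
c = a/β₁ = 9.088/0.825 = 11.016 in; ε'_s = 0.003(c − d')/c = 0.0024 ≥ ε_y = 0.0021, so the compression steel yields.
M_n = (A_s − A'_s) f_y (d − a/2) + A'_s f_y (d − d') = 420.6 × (30.2 − 4.544) + 60.6 × (30.2 − 2.1) = 10790.9 + 1702.9 = 12493.8 kip·in = 12493.8/12 = 1041.15 kip·ft.

M_n ≈ 1040 kip·ft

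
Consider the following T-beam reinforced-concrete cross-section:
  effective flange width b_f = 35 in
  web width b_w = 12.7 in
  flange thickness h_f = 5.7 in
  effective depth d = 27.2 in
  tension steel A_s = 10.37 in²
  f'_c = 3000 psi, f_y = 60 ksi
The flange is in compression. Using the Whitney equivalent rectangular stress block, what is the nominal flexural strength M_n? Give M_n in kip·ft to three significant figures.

Tension: T = A_s f_y = 10.37 × 60 = 622.2 kips.
Try a within the flange: a = T/(0.85 f'_c b_f) = 622.2/(0.85 × 3 × 35) = 6.971 in.
a = 6.971 > h_f = 5.7 in: the block extends into the web. Split into flange-overhang and web parts.
C_f = 0.85 f'_c (b_f − b_w) h_f = 0.85 × 3 × (35 − 12.7) × 5.7 = 324.1 kips.
Remaining web compression depth: a_w = (T − C_f)/(0.85 f'_c b_w) = (622.2 − 324.1)/(0.85 × 3 × 12.7) = 9.205 in.
M_n = C_f(d − h_f/2) + (T − C_f)(d − a_w/2) = 324.1 × (27.2 − 2.85) + 298.1 × (27.2 − 4.6025) = 7891.8 + 6736.3 = 14628.1 kip·in.
M_n = 14628.1/12 = 1219.01 kip·ft.

M_n ≈ 1220 kip·ft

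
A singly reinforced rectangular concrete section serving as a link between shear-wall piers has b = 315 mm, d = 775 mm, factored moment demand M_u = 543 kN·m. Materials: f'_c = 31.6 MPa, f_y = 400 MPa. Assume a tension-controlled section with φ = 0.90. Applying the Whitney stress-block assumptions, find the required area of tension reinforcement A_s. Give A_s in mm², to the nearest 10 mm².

A_s ≈ 2080 mm²

M_n = M_u/φ = 543/0.90 = 603.333 kN·m.
With M_n = 0.85 f'_c a b (d − a/2), solve the quadratic for a:
a = d − √(d² − 2M_n/(0.85 f'_c b)) = 775 − √(775² − 2 × 603.333×10⁶/(0.85 × 31.6 × 315)) = 98.24 mm.
A_s = 0.85 f'_c a b / f_y = 0.85 × 31.6 × 98.24 × 315 / 400 = 2078.0 mm².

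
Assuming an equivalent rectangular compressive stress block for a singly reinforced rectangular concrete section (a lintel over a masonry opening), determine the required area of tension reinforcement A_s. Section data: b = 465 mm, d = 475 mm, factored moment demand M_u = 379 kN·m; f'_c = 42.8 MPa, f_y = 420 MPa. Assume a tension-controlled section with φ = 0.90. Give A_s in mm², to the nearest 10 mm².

M_n = M_u/φ = 379/0.90 = 421.111 kN·m.
With M_n = 0.85 f'_c a b (d − a/2), solve the quadratic for a:
a = d − √(d² − 2M_n/(0.85 f'_c b)) = 475 − √(475² − 2 × 421.111×10⁶/(0.85 × 42.8 × 465)) = 55.67 mm.
A_s = 0.85 f'_c a b / f_y = 0.85 × 42.8 × 55.67 × 465 / 420 = 2242.3 mm².

A_s ≈ 2240 mm²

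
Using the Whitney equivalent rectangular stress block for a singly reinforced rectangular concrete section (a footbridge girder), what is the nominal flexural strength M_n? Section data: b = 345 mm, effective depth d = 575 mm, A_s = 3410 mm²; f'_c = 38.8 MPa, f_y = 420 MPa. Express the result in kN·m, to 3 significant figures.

M_n ≈ 733 kN·m

T = A_s f_y = 3410 × 420 = 1432200 N = 1432.2 kN.
From C = T: a = T/(0.85 f'_c b) = 1432200/(0.85 × 38.8 × 345) = 125.87 mm.
M_n = T(d − a/2) = 1432.2 kN × (575 − 62.935) mm = 733.38 kN·m.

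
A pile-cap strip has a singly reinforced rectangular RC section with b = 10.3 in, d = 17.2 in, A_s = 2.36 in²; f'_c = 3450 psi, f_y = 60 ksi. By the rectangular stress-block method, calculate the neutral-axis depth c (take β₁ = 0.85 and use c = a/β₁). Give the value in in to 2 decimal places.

c ≈ 5.52 in

T = A_s f_y = 2.36 × 60 = 141.6 kips.
a = T/(0.85 f'_c b) = 141.6/(0.85 × 3.45 × 10.3) = 4.6880 in.
With β₁ = 0.85, c = a/β₁ = 4.6880/0.85 = 5.52 in.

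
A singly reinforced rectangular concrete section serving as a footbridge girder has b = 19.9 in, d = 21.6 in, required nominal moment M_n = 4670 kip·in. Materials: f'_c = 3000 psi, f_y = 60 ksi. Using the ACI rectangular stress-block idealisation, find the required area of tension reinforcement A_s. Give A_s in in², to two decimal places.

From M_n = 0.85 f'_c a b (d − a/2):
a = d − √(d² − 2M_n/(0.85 f'_c b)) = 21.6 − √(21.6² − 2 × 4670/(0.85 × 3 × 19.9)) = 4.792 in.
A_s = 0.85 f'_c a b / f_y = 0.85 × 3 × 4.792 × 19.9 / 60 = 4.053 in².

A_s ≈ 4.05 in²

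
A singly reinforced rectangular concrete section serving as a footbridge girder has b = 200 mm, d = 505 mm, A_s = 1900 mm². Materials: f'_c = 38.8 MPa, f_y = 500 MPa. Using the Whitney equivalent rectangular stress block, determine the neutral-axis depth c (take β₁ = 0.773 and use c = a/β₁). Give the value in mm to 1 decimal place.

T = A_s f_y = 1900 × 500 = 950000 N = 950 kN.
Setting C = 0.85 f'_c a b equal to T: a = 950000/(0.85 × 38.8 × 200) = 144.027 mm.
With β₁ = 0.773, c = a/β₁ = 144.027/0.773 = 186.3 mm.

c ≈ 186.3 mm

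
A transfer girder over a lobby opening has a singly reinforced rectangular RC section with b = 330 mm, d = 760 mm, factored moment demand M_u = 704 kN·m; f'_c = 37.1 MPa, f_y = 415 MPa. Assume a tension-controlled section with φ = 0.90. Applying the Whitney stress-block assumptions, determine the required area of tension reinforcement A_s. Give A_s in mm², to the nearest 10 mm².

M_n = M_u/φ = 704/0.90 = 782.222 kN·m.
With M_n = 0.85 f'_c a b (d − a/2), solve the quadratic for a:
a = d − √(d² − 2M_n/(0.85 f'_c b)) = 760 − √(760² − 2 × 782.222×10⁶/(0.85 × 37.1 × 330)) = 106.34 mm.
A_s = 0.85 f'_c a b / f_y = 0.85 × 37.1 × 106.34 × 330 / 415 = 2666.6 mm².

A_s ≈ 2670 mm²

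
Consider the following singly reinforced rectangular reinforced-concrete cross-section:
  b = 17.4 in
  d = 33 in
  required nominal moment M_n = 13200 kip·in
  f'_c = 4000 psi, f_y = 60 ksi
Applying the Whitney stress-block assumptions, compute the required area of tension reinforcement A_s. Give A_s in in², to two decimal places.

A_s ≈ 7.54 in²

From M_n = 0.85 f'_c a b (d − a/2):
a = d − √(d² − 2M_n/(0.85 f'_c b)) = 33 − √(33² − 2 × 13200/(0.85 × 4 × 17.4)) = 7.647 in.
A_s = 0.85 f'_c a b / f_y = 0.85 × 4 × 7.647 × 17.4 / 60 = 7.540 in².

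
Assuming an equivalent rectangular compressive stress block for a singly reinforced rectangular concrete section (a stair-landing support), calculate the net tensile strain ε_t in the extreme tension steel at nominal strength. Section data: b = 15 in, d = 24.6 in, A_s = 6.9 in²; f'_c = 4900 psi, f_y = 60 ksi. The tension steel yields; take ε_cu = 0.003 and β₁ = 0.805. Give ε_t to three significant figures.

ε_t ≈ 0.00597

a = A_s f_y/(0.85 f'_c b) = 6.627 in.
β₁ = 0.805, so c = a/β₁ = 6.627/0.805 = 8.232 in.
From the linear strain diagram with ε_cu = 0.003: ε_t = 0.003 (d − c)/c = 0.003 × (24.6 − 8.232)/8.232 = 0.00597.
Since ε_t ≥ 0.005, the section is tension-controlled.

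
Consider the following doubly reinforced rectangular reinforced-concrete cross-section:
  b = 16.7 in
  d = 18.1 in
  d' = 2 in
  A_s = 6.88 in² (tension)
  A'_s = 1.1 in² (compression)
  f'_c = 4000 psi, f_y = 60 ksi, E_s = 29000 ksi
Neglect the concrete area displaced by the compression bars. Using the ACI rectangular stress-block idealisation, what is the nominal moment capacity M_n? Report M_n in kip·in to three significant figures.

Assume both steels yield.
a = (A_s − A'_s) f_y/(0.85 f'_c b) = (6.88 − 1.1) × 60/(0.85 × 4 × 16.7) = 6.108 in.
c = a/β₁ = 6.108/0.85 = 7.186 in; ε'_s = 0.003(c − d')/c = 0.0022 ≥ ε_y = 0.0021, so the compression steel yields.
M_n = (A_s − A'_s) f_y (d − a/2) + A'_s f_y (d − d') = 346.8 × (18.1 − 3.054) + 66 × (18.1 − 2) = 5218.0 + 1062.6 = 6280.6 kip·in.

M_n ≈ 6280 kip·in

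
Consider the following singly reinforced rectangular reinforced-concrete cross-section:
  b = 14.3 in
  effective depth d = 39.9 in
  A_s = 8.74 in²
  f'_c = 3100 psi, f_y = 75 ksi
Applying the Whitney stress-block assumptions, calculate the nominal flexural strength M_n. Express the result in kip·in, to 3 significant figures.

M_n ≈ 20500 kip·in

T = A_s f_y = 8.74 × 75 = 655.5 kips.
a = T/(0.85 f'_c b) = 655.5/(0.85 × 3.1 × 14.3) = 17.396 in.
M_n = T(d − a/2) = 655.5 × (39.9 − 8.698) = 20452.9 kip·in.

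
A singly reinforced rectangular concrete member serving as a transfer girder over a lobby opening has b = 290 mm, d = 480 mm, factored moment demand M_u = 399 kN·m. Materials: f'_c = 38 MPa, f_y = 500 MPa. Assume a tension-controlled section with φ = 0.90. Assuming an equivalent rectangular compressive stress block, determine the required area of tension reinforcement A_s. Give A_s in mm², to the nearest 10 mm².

A_s ≈ 2090 mm²

M_n = M_u/φ = 399/0.90 = 443.333 kN·m.
With M_n = 0.85 f'_c a b (d − a/2), solve the quadratic for a:
a = d − √(d² − 2M_n/(0.85 f'_c b)) = 480 − √(480² − 2 × 443.333×10⁶/(0.85 × 38 × 290)) = 111.57 mm.
A_s = 0.85 f'_c a b / f_y = 0.85 × 38 × 111.57 × 290 / 500 = 2090.2 mm².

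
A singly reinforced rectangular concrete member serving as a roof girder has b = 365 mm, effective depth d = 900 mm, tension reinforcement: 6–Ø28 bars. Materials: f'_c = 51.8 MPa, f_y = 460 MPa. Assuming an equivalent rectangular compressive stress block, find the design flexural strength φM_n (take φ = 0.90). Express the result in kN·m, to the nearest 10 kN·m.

A_s = 6 × 616 = 3696 mm².
T = A_s f_y = 3696 × 460 = 1700160 N = 1700.16 kN.
From C = T: a = T/(0.85 f'_c b) = 1700160/(0.85 × 51.8 × 365) = 105.79 mm.
M_n = T(d − a/2) = 1700.16 kN × (900 − 52.895) mm = 1440.21 kN·m.
φM_n = 0.90 × 1440.21 = 1296.19 kN·m.

φM_n ≈ 1300 kN·m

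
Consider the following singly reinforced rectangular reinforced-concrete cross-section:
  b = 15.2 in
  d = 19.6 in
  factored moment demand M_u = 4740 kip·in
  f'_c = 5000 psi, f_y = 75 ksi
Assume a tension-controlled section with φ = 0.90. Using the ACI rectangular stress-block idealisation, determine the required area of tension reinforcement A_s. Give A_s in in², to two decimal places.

A_s ≈ 4.07 in²

M_n = M_u/φ = 4740/0.90 = 5266.67 kip·in.
From M_n = 0.85 f'_c a b (d − a/2):
a = d − √(d² − 2M_n/(0.85 f'_c b)) = 19.6 − √(19.6² − 2 × 5266.67/(0.85 × 5 × 15.2)) = 4.730 in.
A_s = 0.85 f'_c a b / f_y = 0.85 × 5 × 4.730 × 15.2 / 75 = 4.074 in².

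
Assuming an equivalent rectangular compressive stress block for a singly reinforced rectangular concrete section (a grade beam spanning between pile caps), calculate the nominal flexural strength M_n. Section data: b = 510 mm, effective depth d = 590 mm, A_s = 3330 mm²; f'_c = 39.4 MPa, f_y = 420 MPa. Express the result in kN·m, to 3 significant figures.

M_n ≈ 768 kN·m

T = A_s f_y = 3330 × 420 = 1398600 N = 1398.6 kN.
From C = T: a = T/(0.85 f'_c b) = 1398600/(0.85 × 39.4 × 510) = 81.89 mm.
M_n = T(d − a/2) = 1398.6 kN × (590 − 40.945) mm = 767.91 kN·m.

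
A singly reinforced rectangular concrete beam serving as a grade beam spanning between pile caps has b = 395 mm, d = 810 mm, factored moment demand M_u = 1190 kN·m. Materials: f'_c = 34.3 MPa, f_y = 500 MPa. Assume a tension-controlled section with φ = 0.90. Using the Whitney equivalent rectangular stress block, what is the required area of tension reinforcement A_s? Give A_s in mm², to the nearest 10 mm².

M_n = M_u/φ = 1190/0.90 = 1322.22 kN·m.
With M_n = 0.85 f'_c a b (d − a/2), solve the quadratic for a:
a = d − √(d² − 2M_n/(0.85 f'_c b)) = 810 − √(810² − 2 × 1322.22×10⁶/(0.85 × 34.3 × 395)) = 156.95 mm.
A_s = 0.85 f'_c a b / f_y = 0.85 × 34.3 × 156.95 × 395 / 500 = 3614.9 mm².

A_s ≈ 3610 mm²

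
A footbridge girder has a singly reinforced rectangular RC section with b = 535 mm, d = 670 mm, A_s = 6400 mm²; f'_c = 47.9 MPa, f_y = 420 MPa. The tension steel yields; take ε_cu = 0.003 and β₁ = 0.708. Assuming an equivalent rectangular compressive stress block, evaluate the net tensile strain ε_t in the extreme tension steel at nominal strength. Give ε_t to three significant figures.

ε_t ≈ 0.00853

a = A_s f_y/(0.85 f'_c b) = 123.40 mm.
β₁ = 0.708, so c = a/β₁ = 123.40/0.708 = 174.29 mm.
From the linear strain diagram with ε_cu = 0.003: ε_t = 0.003 (d − c)/c = 0.003 × (670 − 174.29)/174.29 = 0.00853.
Since ε_t ≥ 0.005, the section is tension-controlled.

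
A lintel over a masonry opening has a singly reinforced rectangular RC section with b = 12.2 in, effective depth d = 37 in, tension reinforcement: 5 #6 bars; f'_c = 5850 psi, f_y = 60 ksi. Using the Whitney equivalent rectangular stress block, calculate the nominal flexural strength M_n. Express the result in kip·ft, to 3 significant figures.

A_s = 5 × 0.44 = 2.2 in².
T = A_s f_y = 2.2 × 60 = 132 kips.
a = T/(0.85 f'_c b) = 132/(0.85 × 5.85 × 12.2) = 2.176 in.
M_n = T(d − a/2) = 132 × (37 − 1.088) = 4740.4 kip·in = 4740.4/12 = 395.03 kip·ft.

M_n ≈ 395 kip·ft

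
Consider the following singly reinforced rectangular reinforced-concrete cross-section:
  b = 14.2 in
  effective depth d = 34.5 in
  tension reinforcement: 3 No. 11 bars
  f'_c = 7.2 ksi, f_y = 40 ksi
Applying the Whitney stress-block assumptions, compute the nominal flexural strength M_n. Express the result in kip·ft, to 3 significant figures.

M_n ≈ 521 kip·ft

A_s = 3 × 1.56 = 4.68 in².
T = A_s f_y = 4.68 × 40 = 187.2 kips.
a = T/(0.85 f'_c b) = 187.2/(0.85 × 7.2 × 14.2) = 2.154 in.
M_n = T(d − a/2) = 187.2 × (34.5 − 1.077) = 6256.8 kip·in = 6256.8/12 = 521.40 kip·ft.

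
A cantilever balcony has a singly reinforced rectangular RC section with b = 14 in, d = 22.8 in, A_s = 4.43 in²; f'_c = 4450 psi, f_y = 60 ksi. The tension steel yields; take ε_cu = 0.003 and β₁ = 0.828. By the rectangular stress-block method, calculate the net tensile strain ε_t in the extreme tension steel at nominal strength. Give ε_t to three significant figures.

a = A_s f_y/(0.85 f'_c b) = 5.019 in.
β₁ = 0.828, so c = a/β₁ = 5.019/0.828 = 6.062 in.
From the linear strain diagram with ε_cu = 0.003: ε_t = 0.003 (d − c)/c = 0.003 × (22.8 − 6.062)/6.062 = 0.00828.
Since ε_t ≥ 0.005, the section is tension-controlled.

ε_t ≈ 0.00828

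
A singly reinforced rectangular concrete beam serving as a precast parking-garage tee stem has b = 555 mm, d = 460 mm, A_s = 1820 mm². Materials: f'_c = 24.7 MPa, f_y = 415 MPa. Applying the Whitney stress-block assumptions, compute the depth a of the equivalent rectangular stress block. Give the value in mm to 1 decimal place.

a ≈ 64.8 mm

T = A_s f_y = 1820 × 415 = 755300 N = 755.3 kN.
Setting C = 0.85 f'_c a b equal to T: a = 755300/(0.85 × 24.7 × 555) = 64.8 mm.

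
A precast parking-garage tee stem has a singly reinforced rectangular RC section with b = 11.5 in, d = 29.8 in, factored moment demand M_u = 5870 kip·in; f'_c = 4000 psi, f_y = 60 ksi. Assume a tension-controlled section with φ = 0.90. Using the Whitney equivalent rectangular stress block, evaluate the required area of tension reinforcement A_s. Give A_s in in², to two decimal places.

M_n = M_u/φ = 5870/0.90 = 6522.22 kip·in.
From M_n = 0.85 f'_c a b (d − a/2):
a = d − √(d² − 2M_n/(0.85 f'_c b)) = 29.8 − √(29.8² − 2 × 6522.22/(0.85 × 4 × 11.5)) = 6.254 in.
A_s = 0.85 f'_c a b / f_y = 0.85 × 4 × 6.254 × 11.5 / 60 = 4.076 in².

A_s ≈ 4.08 in²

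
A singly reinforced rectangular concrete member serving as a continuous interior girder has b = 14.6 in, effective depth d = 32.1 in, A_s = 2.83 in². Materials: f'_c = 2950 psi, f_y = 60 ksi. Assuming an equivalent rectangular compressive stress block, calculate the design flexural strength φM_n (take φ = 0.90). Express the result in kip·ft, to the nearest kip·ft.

φM_n ≈ 379 kip·ft

T = A_s f_y = 2.83 × 60 = 169.8 kips.
a = T/(0.85 f'_c b) = 169.8/(0.85 × 2.95 × 14.6) = 4.638 in.
M_n = T(d − a/2) = 169.8 × (32.1 − 2.319) = 5056.8 kip·in = 5056.8/12 = 421.40 kip·ft.
φM_n = 0.90 × 421.40 = 379.26 kip·ft.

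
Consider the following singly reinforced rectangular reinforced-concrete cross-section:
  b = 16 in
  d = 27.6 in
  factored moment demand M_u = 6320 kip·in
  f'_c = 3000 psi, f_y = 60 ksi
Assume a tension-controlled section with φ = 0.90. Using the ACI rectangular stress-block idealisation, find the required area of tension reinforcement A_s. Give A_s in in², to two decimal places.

M_n = M_u/φ = 6320/0.90 = 7022.22 kip·in.
From M_n = 0.85 f'_c a b (d − a/2):
a = d − √(d² − 2M_n/(0.85 f'_c b)) = 27.6 − √(27.6² − 2 × 7022.22/(0.85 × 3 × 16)) = 7.166 in.
A_s = 0.85 f'_c a b / f_y = 0.85 × 3 × 7.166 × 16 / 60 = 4.873 in².

A_s ≈ 4.87 in²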